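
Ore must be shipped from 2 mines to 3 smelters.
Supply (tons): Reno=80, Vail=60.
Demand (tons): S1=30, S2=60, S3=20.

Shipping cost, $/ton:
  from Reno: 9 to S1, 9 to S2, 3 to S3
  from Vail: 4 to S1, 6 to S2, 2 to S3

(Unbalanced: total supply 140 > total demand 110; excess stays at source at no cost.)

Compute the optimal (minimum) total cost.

630

One minimum-cost allocation:
  Reno to S2: 30 × $9 = $270
  Reno to S3: 20 × $3 = $60
  Vail to S1: 30 × $4 = $120
  Vail to S2: 30 × $6 = $180
Total = 270 + 60 + 120 + 180 = $630.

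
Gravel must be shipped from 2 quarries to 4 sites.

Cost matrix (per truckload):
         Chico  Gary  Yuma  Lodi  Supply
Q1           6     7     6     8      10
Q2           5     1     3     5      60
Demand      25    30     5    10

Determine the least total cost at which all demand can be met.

230

One minimum-cost allocation:
  Q1->Chico: 10 × 6 = 60
  Q2->Chico: 15 × 5 = 75
  Q2->Gary: 30 × 1 = 30
  Q2->Yuma: 5 × 3 = 15
  Q2->Lodi: 10 × 5 = 50
Total = 60 + 75 + 30 + 15 + 50 = 230.
(Supply check: Q1 ships 10; Q2 ships 60.)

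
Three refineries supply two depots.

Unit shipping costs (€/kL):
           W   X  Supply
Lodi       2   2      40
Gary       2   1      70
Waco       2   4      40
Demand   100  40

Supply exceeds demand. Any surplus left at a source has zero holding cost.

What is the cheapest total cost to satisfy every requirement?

Optimal allocation:
  Lodi→W: 30 kL
  Gary→W: 30 kL
  Gary→X: 40 kL
  Waco→W: 40 kL
Total cost = €240.
(Supply check: Lodi ships 30; Gary ships 70; Waco ships 40.)

240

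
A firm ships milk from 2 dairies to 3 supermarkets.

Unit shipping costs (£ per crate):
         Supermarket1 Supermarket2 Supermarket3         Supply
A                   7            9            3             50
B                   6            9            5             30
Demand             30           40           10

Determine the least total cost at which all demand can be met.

570

An optimal shipping plan:
  A->Supermarket2: 40 × £9 = £360
  A->Supermarket3: 10 × £3 = £30
  B->Supermarket1: 30 × £6 = £180
Total = 360 + 30 + 180 = £570.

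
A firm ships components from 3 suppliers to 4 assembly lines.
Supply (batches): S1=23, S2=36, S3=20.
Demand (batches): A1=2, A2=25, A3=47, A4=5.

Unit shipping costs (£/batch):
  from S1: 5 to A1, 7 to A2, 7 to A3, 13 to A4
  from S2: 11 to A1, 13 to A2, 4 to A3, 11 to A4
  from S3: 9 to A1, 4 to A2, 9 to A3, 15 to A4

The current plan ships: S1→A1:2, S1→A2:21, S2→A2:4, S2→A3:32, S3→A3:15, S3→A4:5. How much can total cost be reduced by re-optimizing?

Current plan cost = 2·5 + 21·7 + 4·13 + 32·4 + 15·9 + 5·15 = £547.
Optimal plan:
  S1→A1: 2 × £5 = £10
  S1→A2: 5 × £7 = £35
  S1→A3: 11 × £7 = £77
  S1→A4: 5 × £13 = £65
  S2→A3: 36 × £4 = £144
  S3→A2: 20 × £4 = £80
Optimal cost = £411.
Saving = 547 − 411 = £136.

136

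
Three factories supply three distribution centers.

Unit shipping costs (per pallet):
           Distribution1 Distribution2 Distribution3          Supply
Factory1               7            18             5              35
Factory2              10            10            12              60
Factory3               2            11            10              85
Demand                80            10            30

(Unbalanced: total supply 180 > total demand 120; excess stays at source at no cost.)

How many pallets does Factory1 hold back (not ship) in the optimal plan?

5

An optimal plan:
  Factory1 to Distribution3: 30 pallets
  Factory2 to Distribution2: 10 pallets
  Factory3 to Distribution1: 80 pallets
Total cost = 410.
Factory1 ships 30 of its 35, leaving 5.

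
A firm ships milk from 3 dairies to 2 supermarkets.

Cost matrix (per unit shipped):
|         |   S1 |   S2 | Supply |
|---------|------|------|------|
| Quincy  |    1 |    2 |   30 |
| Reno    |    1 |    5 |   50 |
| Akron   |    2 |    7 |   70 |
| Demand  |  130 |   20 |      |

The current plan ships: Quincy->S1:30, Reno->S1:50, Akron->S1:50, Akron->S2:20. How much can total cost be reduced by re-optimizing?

80

Current plan cost = 30·1 + 50·1 + 50·2 + 20·7 = 320.
Optimal plan:
  Quincy->S1: 10 × 1 = 10
  Quincy->S2: 20 × 2 = 40
  Reno->S1: 50 × 1 = 50
  Akron->S1: 70 × 2 = 140
Optimal cost = 240.
Saving = 320 − 240 = 80.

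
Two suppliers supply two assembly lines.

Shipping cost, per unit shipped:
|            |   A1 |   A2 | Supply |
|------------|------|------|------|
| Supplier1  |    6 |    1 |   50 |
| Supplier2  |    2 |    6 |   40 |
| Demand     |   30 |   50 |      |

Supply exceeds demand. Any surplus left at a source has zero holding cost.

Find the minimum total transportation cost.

An optimal shipping plan:
  Supplier1 to A2: 50 × 1 = 50
  Supplier2 to A1: 30 × 2 = 60
Total = 50 + 60 = 110.
(Supply check: Supplier1 ships 50; Supplier2 ships 30.)

110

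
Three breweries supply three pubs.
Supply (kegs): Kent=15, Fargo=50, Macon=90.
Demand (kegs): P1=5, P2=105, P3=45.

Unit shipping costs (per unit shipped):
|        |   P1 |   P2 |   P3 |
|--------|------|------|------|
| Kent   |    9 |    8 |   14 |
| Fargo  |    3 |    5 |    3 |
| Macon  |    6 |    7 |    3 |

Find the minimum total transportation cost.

Optimal allocation:
  Kent–P2: 15 × 8 = 120
  Fargo–P1: 5 × 3 = 15
  Fargo–P2: 45 × 5 = 225
  Macon–P2: 45 × 7 = 315
  Macon–P3: 45 × 3 = 135
Total = 120 + 15 + 225 + 315 + 135 = 810.
(Supply check: Kent ships 15; Fargo ships 50; Macon ships 90.)

810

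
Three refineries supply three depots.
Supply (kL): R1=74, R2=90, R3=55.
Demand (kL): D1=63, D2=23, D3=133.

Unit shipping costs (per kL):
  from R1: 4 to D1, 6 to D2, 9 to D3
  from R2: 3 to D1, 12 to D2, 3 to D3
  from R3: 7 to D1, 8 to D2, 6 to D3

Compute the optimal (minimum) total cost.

One minimum-cost allocation:
  R1→D1: 51 kL
  R1→D2: 23 kL
  R2→D1: 12 kL
  R2→D3: 78 kL
  R3→D3: 55 kL
Total cost = 942.
(Supply check: R1 ships 74; R2 ships 90; R3 ships 55.)

942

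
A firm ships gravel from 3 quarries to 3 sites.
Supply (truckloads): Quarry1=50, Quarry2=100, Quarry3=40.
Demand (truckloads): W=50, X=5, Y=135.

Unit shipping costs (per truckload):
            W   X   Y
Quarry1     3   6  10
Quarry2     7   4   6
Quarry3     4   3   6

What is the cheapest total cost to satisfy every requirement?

An optimal shipping plan:
  Quarry1→W: 50 truckloads
  Quarry2→Y: 100 truckloads
  Quarry3→X: 5 truckloads
  Quarry3→Y: 35 truckloads
Total cost = 975.

975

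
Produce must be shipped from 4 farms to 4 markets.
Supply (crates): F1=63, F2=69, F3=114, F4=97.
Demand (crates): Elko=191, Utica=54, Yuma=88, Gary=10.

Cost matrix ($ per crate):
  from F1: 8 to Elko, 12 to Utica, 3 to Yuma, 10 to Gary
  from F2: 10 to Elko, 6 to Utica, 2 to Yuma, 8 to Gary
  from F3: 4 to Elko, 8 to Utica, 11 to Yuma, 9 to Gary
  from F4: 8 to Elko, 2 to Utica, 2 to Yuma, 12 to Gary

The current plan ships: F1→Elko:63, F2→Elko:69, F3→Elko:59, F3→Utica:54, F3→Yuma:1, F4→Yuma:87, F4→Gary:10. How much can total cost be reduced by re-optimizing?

731

Current plan cost = 63·8 + 69·10 + 59·4 + 54·8 + 1·11 + 87·2 + 10·12 = $2167.
Optimal plan:
  F1–Elko: 63 crates
  F2–Yuma: 59 crates
  F2–Gary: 10 crates
  F3–Elko: 114 crates
  F4–Elko: 14 crates
  F4–Utica: 54 crates
  F4–Yuma: 29 crates
Optimal cost = $1436.
Saving = 2167 − 1436 = $731.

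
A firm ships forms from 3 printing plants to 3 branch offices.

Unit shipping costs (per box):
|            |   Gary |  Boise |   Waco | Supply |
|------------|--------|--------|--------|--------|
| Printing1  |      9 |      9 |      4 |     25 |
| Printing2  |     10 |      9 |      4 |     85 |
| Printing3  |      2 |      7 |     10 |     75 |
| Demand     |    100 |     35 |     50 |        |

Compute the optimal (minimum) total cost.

A cheapest plan:
  Printing1–Gary: 25 × 9 = 225
  Printing2–Boise: 35 × 9 = 315
  Printing2–Waco: 50 × 4 = 200
  Printing3–Gary: 75 × 2 = 150
Total = 225 + 315 + 200 + 150 = 890.

890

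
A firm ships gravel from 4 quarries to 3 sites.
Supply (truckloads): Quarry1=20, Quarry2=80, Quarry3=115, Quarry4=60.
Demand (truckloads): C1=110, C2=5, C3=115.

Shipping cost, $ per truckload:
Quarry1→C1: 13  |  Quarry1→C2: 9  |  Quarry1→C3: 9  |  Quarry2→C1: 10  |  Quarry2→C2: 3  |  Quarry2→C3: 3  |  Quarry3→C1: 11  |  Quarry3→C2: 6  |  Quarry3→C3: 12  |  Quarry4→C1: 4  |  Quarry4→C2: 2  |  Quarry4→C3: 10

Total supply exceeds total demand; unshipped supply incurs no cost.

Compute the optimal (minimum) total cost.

Optimal allocation:
  Quarry1->C3: 20 truckloads
  Quarry2->C3: 80 truckloads
  Quarry3->C1: 50 truckloads
  Quarry3->C2: 5 truckloads
  Quarry3->C3: 15 truckloads
  Quarry4->C1: 60 truckloads
Total cost = $1420.

1420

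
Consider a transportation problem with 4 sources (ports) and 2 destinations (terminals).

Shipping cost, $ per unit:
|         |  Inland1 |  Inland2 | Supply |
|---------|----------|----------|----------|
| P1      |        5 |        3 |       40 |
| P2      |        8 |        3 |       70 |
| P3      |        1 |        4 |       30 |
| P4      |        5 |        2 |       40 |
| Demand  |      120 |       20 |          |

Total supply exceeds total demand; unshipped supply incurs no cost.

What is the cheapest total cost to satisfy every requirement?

Optimal allocation:
  P1–Inland1: 40 × $5 = $200
  P2–Inland1: 10 × $8 = $80
  P2–Inland2: 20 × $3 = $60
  P3–Inland1: 30 × $1 = $30
  P4–Inland1: 40 × $5 = $200
Total = 200 + 80 + 60 + 30 + 200 = $570.

570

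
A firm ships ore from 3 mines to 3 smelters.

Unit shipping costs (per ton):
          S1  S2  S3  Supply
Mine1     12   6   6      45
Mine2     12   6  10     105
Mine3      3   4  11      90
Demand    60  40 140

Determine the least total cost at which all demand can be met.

1580

One minimum-cost allocation:
  Mine1→S3: 45 × 6 = 270
  Mine2→S2: 10 × 6 = 60
  Mine2→S3: 95 × 10 = 950
  Mine3→S1: 60 × 3 = 180
  Mine3→S2: 30 × 4 = 120
Total = 270 + 60 + 950 + 180 + 120 = 1580.
(Supply check: Mine1 ships 45; Mine2 ships 105; Mine3 ships 90.)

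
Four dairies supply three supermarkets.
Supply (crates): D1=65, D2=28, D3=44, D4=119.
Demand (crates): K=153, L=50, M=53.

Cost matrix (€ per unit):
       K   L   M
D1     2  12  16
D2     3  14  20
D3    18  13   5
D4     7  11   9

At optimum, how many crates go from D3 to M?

The minimum-cost plan:
  D1->K: 65 × €2 = €130
  D2->K: 28 × €3 = €84
  D3->M: 44 × €5 = €220
  D4->K: 60 × €7 = €420
  D4->L: 50 × €11 = €550
  D4->M: 9 × €9 = €81
Total cost = €1485.
So D3→M carries 44 crates.

44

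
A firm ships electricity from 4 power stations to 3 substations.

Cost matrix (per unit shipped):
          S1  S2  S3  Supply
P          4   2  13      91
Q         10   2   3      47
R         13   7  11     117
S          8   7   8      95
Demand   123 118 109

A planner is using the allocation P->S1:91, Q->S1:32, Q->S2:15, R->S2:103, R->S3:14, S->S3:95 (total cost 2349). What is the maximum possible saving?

267

Current plan cost = 91·4 + 32·10 + 15·2 + 103·7 + 14·11 + 95·8 = 2349.
Optimal plan:
  P->S1: 90 × 4 = 360
  P->S2: 1 × 2 = 2
  Q->S3: 47 × 3 = 141
  R->S2: 117 × 7 = 819
  S->S1: 33 × 8 = 264
  S->S3: 62 × 8 = 496
Optimal cost = 2082.
Saving = 2349 − 2082 = 267.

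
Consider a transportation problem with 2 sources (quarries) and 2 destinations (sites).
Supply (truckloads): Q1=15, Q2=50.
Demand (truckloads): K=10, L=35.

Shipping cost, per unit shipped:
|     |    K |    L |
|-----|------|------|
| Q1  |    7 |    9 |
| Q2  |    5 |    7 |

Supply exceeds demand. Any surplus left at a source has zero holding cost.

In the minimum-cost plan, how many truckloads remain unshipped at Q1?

15

An optimal plan:
  Q2–K: 10 × 5 = 50
  Q2–L: 35 × 7 = 245
Total cost = 295.
Q1 ships 0 of its 15, leaving 15.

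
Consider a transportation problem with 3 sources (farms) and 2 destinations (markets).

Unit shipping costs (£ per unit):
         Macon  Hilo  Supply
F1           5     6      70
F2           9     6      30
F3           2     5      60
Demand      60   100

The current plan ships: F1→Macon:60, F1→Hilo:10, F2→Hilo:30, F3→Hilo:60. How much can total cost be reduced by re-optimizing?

120

Current plan cost = 60·5 + 10·6 + 30·6 + 60·5 = £840.
Optimal plan:
  F1->Hilo: 70 × £6 = £420
  F2->Hilo: 30 × £6 = £180
  F3->Macon: 60 × £2 = £120
Optimal cost = £720.
Saving = 840 − 720 = £120.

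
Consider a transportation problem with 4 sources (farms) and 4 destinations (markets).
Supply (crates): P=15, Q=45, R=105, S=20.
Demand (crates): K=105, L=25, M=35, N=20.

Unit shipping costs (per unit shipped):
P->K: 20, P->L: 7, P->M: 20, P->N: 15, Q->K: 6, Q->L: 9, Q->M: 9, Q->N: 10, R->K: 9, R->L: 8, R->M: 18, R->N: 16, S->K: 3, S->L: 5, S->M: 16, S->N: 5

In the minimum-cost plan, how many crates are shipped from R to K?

95

Solving gives:
  P–L: 15 × 7 = 105
  Q–K: 10 × 6 = 60
  Q–M: 35 × 9 = 315
  R–K: 95 × 9 = 855
  R–L: 10 × 8 = 80
  S–N: 20 × 5 = 100
Total cost = 1515.
So R→K carries 95 crates.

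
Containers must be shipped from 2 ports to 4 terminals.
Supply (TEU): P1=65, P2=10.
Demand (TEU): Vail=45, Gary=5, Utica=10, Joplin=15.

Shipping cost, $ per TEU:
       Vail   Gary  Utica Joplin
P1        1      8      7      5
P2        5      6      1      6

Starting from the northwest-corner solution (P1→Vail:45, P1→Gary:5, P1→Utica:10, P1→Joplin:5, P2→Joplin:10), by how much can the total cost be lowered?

70

Current plan cost = 45·1 + 5·8 + 10·7 + 5·5 + 10·6 = $240.
Optimal plan:
  P1→Vail: 45 × $1 = $45
  P1→Gary: 5 × $8 = $40
  P1→Joplin: 15 × $5 = $75
  P2→Utica: 10 × $1 = $10
Optimal cost = $170.
Saving = 240 − 170 = $70.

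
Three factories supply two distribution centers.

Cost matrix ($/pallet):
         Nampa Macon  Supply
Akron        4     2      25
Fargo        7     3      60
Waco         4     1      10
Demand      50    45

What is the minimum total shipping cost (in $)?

380

One minimum-cost allocation:
  Akron–Nampa: 25 × $4 = $100
  Fargo–Nampa: 15 × $7 = $105
  Fargo–Macon: 45 × $3 = $135
  Waco–Nampa: 10 × $4 = $40
Total = 100 + 105 + 135 + 40 = $380.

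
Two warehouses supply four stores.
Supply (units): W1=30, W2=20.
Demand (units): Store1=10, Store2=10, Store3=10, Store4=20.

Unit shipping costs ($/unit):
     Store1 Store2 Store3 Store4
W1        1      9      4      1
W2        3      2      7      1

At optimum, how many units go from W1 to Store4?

10

The minimum-cost plan:
  W1–Store1: 10 units
  W1–Store3: 10 units
  W1–Store4: 10 units
  W2–Store2: 10 units
  W2–Store4: 10 units
Total cost = $90.
So W1→Store4 carries 10 units.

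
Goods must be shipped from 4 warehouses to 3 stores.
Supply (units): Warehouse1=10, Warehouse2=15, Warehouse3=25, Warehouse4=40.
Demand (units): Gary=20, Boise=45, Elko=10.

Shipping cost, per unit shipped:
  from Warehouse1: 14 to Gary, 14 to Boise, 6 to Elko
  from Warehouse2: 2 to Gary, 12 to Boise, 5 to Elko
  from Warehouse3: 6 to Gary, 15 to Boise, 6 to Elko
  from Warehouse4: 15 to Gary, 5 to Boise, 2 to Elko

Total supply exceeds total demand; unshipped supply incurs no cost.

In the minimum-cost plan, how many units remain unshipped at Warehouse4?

An optimal plan:
  Warehouse1–Boise: 5 units
  Warehouse2–Gary: 15 units
  Warehouse3–Gary: 5 units
  Warehouse3–Elko: 10 units
  Warehouse4–Boise: 40 units
Total cost = 390.
Warehouse4 ships 40 of its 40, leaving 0.

0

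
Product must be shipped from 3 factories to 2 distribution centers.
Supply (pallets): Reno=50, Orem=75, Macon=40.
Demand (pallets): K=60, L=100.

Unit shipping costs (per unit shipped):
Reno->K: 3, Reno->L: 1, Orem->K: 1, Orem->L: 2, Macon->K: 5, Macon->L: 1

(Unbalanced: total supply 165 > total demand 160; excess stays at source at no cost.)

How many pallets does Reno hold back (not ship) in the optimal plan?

An optimal plan:
  Reno→L: 50 pallets
  Orem→K: 60 pallets
  Orem→L: 10 pallets
  Macon→L: 40 pallets
Total cost = 170.
Reno ships 50 of its 50, leaving 0.

0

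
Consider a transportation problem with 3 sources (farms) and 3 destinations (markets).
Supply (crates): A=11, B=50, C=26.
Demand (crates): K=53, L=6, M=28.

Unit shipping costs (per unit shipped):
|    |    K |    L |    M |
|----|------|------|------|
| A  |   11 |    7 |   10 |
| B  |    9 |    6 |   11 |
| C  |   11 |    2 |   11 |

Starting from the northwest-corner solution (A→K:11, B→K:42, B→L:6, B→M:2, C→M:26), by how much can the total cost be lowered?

Current plan cost = 11·11 + 42·9 + 6·6 + 2·11 + 26·11 = 843.
Optimal plan:
  A to M: 11 crates
  B to K: 50 crates
  C to K: 3 crates
  C to L: 6 crates
  C to M: 17 crates
Optimal cost = 792.
Saving = 843 − 792 = 51.

51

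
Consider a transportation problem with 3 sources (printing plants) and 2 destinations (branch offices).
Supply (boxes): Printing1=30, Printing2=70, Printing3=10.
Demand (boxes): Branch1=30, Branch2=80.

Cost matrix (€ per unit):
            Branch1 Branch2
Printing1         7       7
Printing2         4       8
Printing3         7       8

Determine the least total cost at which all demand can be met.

An optimal shipping plan:
  Printing1->Branch2: 30 × €7 = €210
  Printing2->Branch1: 30 × €4 = €120
  Printing2->Branch2: 40 × €8 = €320
  Printing3->Branch2: 10 × €8 = €80
Total = 210 + 120 + 320 + 80 = €730.

730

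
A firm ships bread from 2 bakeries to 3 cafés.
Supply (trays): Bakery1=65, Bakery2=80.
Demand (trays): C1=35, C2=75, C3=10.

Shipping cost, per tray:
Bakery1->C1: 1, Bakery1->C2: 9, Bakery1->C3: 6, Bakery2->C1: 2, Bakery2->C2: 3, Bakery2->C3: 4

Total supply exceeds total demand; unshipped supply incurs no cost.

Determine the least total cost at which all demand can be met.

A cheapest plan:
  Bakery1 to C1: 35 × 1 = 35
  Bakery1 to C3: 5 × 6 = 30
  Bakery2 to C2: 75 × 3 = 225
  Bakery2 to C3: 5 × 4 = 20
Total = 35 + 30 + 225 + 20 = 310.

310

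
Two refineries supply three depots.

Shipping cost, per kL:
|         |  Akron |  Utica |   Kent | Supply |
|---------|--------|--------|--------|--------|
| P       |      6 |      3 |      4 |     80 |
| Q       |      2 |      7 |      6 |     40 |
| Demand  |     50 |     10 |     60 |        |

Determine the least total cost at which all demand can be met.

410

One minimum-cost allocation:
  P→Akron: 10 × 6 = 60
  P→Utica: 10 × 3 = 30
  P→Kent: 60 × 4 = 240
  Q→Akron: 40 × 2 = 80
Total = 60 + 30 + 240 + 80 = 410.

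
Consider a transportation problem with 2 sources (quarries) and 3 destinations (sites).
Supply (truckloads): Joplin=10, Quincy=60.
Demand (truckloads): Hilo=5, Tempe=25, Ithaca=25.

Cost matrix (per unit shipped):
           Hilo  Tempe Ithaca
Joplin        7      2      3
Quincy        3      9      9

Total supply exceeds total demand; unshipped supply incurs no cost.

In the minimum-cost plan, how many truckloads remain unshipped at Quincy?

An optimal plan:
  Joplin–Tempe: 10 × 2 = 20
  Quincy–Hilo: 5 × 3 = 15
  Quincy–Tempe: 15 × 9 = 135
  Quincy–Ithaca: 25 × 9 = 225
Total cost = 395.
Quincy ships 45 of its 60, leaving 15.

15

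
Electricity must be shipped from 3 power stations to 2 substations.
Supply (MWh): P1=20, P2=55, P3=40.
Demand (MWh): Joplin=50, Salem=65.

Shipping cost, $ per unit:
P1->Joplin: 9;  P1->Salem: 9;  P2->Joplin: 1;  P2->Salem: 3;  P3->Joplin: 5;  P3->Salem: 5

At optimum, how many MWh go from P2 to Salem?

5

The minimum-cost plan:
  P1 to Salem: 20 × $9 = $180
  P2 to Joplin: 50 × $1 = $50
  P2 to Salem: 5 × $3 = $15
  P3 to Salem: 40 × $5 = $200
Total cost = $445.
So P2→Salem carries 5 MWh.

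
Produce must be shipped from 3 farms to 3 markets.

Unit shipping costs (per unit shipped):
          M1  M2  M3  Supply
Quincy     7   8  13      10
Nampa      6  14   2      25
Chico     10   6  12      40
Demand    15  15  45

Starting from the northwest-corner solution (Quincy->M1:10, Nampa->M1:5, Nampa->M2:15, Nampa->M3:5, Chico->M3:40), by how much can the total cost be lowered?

300

Current plan cost = 10·7 + 5·6 + 15·14 + 5·2 + 40·12 = 800.
Optimal plan:
  Quincy->M1: 10 × 7 = 70
  Nampa->M3: 25 × 2 = 50
  Chico->M1: 5 × 10 = 50
  Chico->M2: 15 × 6 = 90
  Chico->M3: 20 × 12 = 240
Optimal cost = 500.
Saving = 800 − 500 = 300.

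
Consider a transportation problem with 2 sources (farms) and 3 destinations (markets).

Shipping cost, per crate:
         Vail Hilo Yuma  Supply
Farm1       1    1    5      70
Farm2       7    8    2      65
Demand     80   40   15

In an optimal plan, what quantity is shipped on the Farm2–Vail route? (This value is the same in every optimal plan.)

Optimal shipments:
  Farm1 to Vail: 30 crates
  Farm1 to Hilo: 40 crates
  Farm2 to Vail: 50 crates
  Farm2 to Yuma: 15 crates
Total cost = 450.
So Farm2→Vail carries 50 crates.

50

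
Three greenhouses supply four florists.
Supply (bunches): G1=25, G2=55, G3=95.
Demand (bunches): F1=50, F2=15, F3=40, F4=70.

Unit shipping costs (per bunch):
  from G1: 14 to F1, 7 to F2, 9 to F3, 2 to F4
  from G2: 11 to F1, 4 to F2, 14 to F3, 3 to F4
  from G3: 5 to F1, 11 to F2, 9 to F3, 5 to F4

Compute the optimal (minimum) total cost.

865

An optimal shipping plan:
  G1 to F4: 25 bunches
  G2 to F2: 15 bunches
  G2 to F4: 40 bunches
  G3 to F1: 50 bunches
  G3 to F3: 40 bunches
  G3 to F4: 5 bunches
Total cost = 865.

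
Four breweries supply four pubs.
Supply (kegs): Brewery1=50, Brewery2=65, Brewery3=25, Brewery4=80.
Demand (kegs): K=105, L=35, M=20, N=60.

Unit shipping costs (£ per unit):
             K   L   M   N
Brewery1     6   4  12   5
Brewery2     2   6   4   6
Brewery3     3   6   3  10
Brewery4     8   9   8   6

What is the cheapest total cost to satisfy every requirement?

Optimal allocation:
  Brewery1→K: 15 × £6 = £90
  Brewery1→L: 35 × £4 = £140
  Brewery2→K: 65 × £2 = £130
  Brewery3→K: 5 × £3 = £15
  Brewery3→M: 20 × £3 = £60
  Brewery4→K: 20 × £8 = £160
  Brewery4→N: 60 × £6 = £360
Total = 90 + 140 + 130 + 15 + 60 + 160 + 360 = £955.

955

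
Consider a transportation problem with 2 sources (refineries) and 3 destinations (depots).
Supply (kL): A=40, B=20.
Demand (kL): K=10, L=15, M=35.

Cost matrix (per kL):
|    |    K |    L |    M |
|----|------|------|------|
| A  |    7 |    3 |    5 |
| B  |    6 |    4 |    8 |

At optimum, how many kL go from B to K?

The minimum-cost plan:
  A→L: 5 kL
  A→M: 35 kL
  B→K: 10 kL
  B→L: 10 kL
Total cost = 290.
So B→K carries 10 kL.

10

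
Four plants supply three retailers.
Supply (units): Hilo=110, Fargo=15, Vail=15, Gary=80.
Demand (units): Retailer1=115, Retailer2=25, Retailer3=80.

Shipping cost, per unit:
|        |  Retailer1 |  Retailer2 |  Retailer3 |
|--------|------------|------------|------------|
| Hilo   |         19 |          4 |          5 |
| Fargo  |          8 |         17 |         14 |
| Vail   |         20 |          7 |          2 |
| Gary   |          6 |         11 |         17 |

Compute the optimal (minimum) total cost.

1435

Optimal allocation:
  Hilo->Retailer1: 20 × 19 = 380
  Hilo->Retailer2: 25 × 4 = 100
  Hilo->Retailer3: 65 × 5 = 325
  Fargo->Retailer1: 15 × 8 = 120
  Vail->Retailer3: 15 × 2 = 30
  Gary->Retailer1: 80 × 6 = 480
Total = 380 + 100 + 325 + 120 + 30 + 480 = 1435.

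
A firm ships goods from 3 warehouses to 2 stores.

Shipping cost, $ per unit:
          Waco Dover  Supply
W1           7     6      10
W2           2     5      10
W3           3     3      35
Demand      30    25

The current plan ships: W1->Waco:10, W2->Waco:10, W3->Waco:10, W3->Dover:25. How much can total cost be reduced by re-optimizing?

10

Current plan cost = 10·7 + 10·2 + 10·3 + 25·3 = $195.
Optimal plan:
  W1 to Dover: 10 × $6 = $60
  W2 to Waco: 10 × $2 = $20
  W3 to Waco: 20 × $3 = $60
  W3 to Dover: 15 × $3 = $45
Optimal cost = $185.
Saving = 195 − 185 = $10.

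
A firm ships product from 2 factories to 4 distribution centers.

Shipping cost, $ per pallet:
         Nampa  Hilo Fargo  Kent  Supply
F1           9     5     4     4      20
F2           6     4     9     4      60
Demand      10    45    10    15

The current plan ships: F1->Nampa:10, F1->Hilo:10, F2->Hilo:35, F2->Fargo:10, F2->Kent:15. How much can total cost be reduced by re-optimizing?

90

Current plan cost = 10·9 + 10·5 + 35·4 + 10·9 + 15·4 = $430.
Optimal plan:
  F1->Fargo: 10 × $4 = $40
  F1->Kent: 10 × $4 = $40
  F2->Nampa: 10 × $6 = $60
  F2->Hilo: 45 × $4 = $180
  F2->Kent: 5 × $4 = $20
Optimal cost = $340.
Saving = 430 − 340 = $90.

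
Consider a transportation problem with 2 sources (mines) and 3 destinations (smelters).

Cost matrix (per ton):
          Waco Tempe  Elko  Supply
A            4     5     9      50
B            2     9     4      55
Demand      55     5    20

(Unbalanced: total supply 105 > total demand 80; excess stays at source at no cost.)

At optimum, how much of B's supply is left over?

0

An optimal plan:
  A–Waco: 20 × 4 = 80
  A–Tempe: 5 × 5 = 25
  B–Waco: 35 × 2 = 70
  B–Elko: 20 × 4 = 80
Total cost = 255.
B ships 55 of its 55, leaving 0.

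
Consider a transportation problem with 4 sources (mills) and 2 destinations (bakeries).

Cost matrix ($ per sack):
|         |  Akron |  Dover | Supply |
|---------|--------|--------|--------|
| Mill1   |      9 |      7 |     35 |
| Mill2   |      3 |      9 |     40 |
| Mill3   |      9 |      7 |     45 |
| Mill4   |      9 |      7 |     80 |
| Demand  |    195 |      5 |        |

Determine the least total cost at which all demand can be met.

1550

An optimal shipping plan:
  Mill1 to Akron: 30 × $9 = $270
  Mill1 to Dover: 5 × $7 = $35
  Mill2 to Akron: 40 × $3 = $120
  Mill3 to Akron: 45 × $9 = $405
  Mill4 to Akron: 80 × $9 = $720
Total = 270 + 35 + 120 + 405 + 720 = $1550.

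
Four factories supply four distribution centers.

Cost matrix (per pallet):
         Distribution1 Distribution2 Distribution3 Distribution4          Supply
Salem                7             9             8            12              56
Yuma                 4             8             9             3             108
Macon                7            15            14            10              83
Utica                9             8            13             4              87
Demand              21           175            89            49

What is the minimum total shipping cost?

2807

One minimum-cost allocation:
  Salem to Distribution2: 29 × 9 = 261
  Salem to Distribution3: 27 × 8 = 216
  Yuma to Distribution2: 59 × 8 = 472
  Yuma to Distribution4: 49 × 3 = 147
  Macon to Distribution1: 21 × 7 = 147
  Macon to Distribution3: 62 × 14 = 868
  Utica to Distribution2: 87 × 8 = 696
Total = 261 + 216 + 472 + 147 + 147 + 868 + 696 = 2807.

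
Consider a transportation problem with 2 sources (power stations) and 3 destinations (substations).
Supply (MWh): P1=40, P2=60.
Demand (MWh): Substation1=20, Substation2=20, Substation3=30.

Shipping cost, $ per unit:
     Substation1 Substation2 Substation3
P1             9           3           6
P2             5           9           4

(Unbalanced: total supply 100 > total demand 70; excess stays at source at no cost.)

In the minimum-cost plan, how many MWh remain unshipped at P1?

20

Minimum-cost shipments:
  P1->Substation2: 20 × $3 = $60
  P2->Substation1: 20 × $5 = $100
  P2->Substation3: 30 × $4 = $120
Total cost = $280.
P1 ships 20 of its 40, leaving 20.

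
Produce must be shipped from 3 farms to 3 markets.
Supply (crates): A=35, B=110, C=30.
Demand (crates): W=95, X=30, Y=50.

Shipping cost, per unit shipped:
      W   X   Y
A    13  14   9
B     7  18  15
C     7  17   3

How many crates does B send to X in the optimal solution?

15

Optimal shipments:
  A to X: 15 × 14 = 210
  A to Y: 20 × 9 = 180
  B to W: 95 × 7 = 665
  B to X: 15 × 18 = 270
  C to Y: 30 × 3 = 90
Total cost = 1415.
So B→X carries 15 crates.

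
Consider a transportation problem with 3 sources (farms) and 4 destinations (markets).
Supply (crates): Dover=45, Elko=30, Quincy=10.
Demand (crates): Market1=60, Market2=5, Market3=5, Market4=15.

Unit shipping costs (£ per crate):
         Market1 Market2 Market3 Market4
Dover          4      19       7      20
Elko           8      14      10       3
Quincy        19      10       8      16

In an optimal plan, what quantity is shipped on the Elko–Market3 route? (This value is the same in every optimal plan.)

0

The minimum-cost plan:
  Dover–Market1: 45 × £4 = £180
  Elko–Market1: 15 × £8 = £120
  Elko–Market4: 15 × £3 = £45
  Quincy–Market2: 5 × £10 = £50
  Quincy–Market3: 5 × £8 = £40
Total cost = £435.
The route Elko→Market3 is not used.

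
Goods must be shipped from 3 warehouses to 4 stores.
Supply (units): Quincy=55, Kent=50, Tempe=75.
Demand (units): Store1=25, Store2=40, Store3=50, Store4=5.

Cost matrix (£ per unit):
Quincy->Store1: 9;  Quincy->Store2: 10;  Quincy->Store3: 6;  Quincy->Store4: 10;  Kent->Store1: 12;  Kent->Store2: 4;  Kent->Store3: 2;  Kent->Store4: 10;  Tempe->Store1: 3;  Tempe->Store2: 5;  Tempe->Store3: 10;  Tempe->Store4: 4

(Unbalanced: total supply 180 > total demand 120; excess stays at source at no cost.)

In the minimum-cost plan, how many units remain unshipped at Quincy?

Minimum-cost shipments:
  Kent to Store3: 50 × £2 = £100
  Tempe to Store1: 25 × £3 = £75
  Tempe to Store2: 40 × £5 = £200
  Tempe to Store4: 5 × £4 = £20
Total cost = £395.
Quincy ships 0 of its 55, leaving 55.

55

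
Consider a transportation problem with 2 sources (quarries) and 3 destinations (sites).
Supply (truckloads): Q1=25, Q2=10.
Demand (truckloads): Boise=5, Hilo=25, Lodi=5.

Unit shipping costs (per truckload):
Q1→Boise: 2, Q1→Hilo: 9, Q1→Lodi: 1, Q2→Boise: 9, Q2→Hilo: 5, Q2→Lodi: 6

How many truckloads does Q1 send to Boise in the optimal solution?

The minimum-cost plan:
  Q1→Boise: 5 × 2 = 10
  Q1→Hilo: 15 × 9 = 135
  Q1→Lodi: 5 × 1 = 5
  Q2→Hilo: 10 × 5 = 50
Total cost = 200.
So Q1→Boise carries 5 truckloads.

5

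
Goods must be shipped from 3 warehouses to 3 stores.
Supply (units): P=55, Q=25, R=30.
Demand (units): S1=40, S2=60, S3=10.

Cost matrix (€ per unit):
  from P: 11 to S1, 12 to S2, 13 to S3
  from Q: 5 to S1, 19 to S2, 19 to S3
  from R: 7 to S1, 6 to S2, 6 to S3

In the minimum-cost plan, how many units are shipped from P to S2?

Solving gives:
  P–S1: 15 × €11 = €165
  P–S2: 40 × €12 = €480
  Q–S1: 25 × €5 = €125
  R–S2: 20 × €6 = €120
  R–S3: 10 × €6 = €60
Total cost = €950.
So P→S2 carries 40 units.

40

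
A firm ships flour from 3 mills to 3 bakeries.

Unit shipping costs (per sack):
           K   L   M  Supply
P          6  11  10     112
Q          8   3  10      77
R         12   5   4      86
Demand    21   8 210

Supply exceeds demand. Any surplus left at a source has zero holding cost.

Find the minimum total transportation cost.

A cheapest plan:
  P→K: 21 × 6 = 126
  P→M: 55 × 10 = 550
  Q→L: 8 × 3 = 24
  Q→M: 69 × 10 = 690
  R→M: 86 × 4 = 344
Total = 126 + 550 + 24 + 690 + 344 = 1734.
(Supply check: P ships 76; Q ships 77; R ships 86.)

1734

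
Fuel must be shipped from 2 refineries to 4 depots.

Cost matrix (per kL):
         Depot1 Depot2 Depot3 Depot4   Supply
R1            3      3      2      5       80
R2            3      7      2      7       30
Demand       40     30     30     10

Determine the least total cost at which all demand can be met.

A cheapest plan:
  R1 to Depot1: 10 kL
  R1 to Depot2: 30 kL
  R1 to Depot3: 30 kL
  R1 to Depot4: 10 kL
  R2 to Depot1: 30 kL
Total cost = 320.
(Supply check: R1 ships 80; R2 ships 30.)

320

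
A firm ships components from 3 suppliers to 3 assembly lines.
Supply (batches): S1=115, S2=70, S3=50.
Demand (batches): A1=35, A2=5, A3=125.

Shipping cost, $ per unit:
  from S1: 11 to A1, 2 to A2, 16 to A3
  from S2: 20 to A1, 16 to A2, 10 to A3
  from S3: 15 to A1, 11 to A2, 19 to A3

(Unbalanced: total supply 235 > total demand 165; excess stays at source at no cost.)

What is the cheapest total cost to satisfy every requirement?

1975

Optimal allocation:
  S1–A1: 35 × $11 = $385
  S1–A2: 5 × $2 = $10
  S1–A3: 55 × $16 = $880
  S2–A3: 70 × $10 = $700
Total = 385 + 10 + 880 + 700 = $1975.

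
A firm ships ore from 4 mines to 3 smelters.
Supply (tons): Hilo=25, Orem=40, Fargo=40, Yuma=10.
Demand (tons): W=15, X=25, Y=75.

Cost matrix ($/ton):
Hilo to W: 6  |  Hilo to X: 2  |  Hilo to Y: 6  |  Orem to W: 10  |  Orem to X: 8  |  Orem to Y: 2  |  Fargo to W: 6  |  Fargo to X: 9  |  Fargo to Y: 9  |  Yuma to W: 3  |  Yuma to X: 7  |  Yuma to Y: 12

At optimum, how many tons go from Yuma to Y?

0

Solving gives:
  Hilo→X: 25 × $2 = $50
  Orem→Y: 40 × $2 = $80
  Fargo→W: 5 × $6 = $30
  Fargo→Y: 35 × $9 = $315
  Yuma→W: 10 × $3 = $30
Total cost = $505.
The route Yuma→Y is not used.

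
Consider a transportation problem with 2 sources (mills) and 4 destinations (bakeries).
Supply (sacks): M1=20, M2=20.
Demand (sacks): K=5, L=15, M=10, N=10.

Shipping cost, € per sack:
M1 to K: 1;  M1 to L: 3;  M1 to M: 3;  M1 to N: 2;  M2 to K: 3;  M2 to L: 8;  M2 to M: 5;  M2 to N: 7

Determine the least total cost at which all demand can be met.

A cheapest plan:
  M1 to L: 15 sacks
  M1 to N: 5 sacks
  M2 to K: 5 sacks
  M2 to M: 10 sacks
  M2 to N: 5 sacks
Total cost = €155.
(Supply check: M1 ships 20; M2 ships 20.)

155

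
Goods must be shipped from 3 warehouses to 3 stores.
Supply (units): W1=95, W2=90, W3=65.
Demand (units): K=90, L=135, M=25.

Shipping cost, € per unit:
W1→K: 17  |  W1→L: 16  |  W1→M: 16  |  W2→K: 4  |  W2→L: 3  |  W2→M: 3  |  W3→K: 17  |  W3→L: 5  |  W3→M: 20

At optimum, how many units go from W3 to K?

0

The minimum-cost plan:
  W1 to L: 70 × €16 = €1120
  W1 to M: 25 × €16 = €400
  W2 to K: 90 × €4 = €360
  W3 to L: 65 × €5 = €325
Total cost = €2205.
The route W3→K is not used.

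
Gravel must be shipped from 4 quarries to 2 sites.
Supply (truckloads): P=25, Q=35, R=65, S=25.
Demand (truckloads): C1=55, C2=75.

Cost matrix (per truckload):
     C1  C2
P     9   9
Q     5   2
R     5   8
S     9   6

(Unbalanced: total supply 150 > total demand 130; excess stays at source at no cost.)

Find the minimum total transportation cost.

A cheapest plan:
  P–C2: 5 × 9 = 45
  Q–C2: 35 × 2 = 70
  R–C1: 55 × 5 = 275
  R–C2: 10 × 8 = 80
  S–C2: 25 × 6 = 150
Total = 45 + 70 + 275 + 80 + 150 = 620.
(Supply check: P ships 5; Q ships 35; R ships 65; S ships 25.)

620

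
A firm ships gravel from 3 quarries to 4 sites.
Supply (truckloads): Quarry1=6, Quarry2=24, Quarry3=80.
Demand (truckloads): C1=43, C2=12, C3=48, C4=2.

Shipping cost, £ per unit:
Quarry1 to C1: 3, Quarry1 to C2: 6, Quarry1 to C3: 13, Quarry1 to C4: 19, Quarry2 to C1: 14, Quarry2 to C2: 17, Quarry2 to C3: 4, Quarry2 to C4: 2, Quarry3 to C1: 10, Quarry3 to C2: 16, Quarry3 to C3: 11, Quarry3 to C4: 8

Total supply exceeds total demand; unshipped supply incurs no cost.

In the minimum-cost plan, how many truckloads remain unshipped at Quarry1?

0

Minimum-cost shipments:
  Quarry1–C2: 6 × £6 = £36
  Quarry2–C3: 24 × £4 = £96
  Quarry3–C1: 43 × £10 = £430
  Quarry3–C2: 6 × £16 = £96
  Quarry3–C3: 24 × £11 = £264
  Quarry3–C4: 2 × £8 = £16
Total cost = £938.
Quarry1 ships 6 of its 6, leaving 0.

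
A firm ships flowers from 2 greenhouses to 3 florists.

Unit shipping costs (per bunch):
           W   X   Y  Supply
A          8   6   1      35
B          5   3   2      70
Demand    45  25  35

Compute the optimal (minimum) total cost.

335

Optimal allocation:
  A→Y: 35 × 1 = 35
  B→W: 45 × 5 = 225
  B→X: 25 × 3 = 75
Total = 35 + 225 + 75 = 335.
(Supply check: A ships 35; B ships 70.)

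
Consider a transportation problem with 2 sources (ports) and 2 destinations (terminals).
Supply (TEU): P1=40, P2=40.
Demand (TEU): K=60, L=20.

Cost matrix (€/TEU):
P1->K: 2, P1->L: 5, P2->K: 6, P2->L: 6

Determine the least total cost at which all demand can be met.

320

A cheapest plan:
  P1 to K: 40 × €2 = €80
  P2 to K: 20 × €6 = €120
  P2 to L: 20 × €6 = €120
Total = 80 + 120 + 120 = €320.
(Supply check: P1 ships 40; P2 ships 40.)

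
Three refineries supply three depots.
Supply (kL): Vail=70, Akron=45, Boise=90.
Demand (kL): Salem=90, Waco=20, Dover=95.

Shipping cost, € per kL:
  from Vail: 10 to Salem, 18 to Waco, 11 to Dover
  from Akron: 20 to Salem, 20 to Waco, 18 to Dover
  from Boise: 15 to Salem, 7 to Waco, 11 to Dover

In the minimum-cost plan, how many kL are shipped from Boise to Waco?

Optimal shipments:
  Vail->Salem: 70 × €10 = €700
  Akron->Salem: 20 × €20 = €400
  Akron->Dover: 25 × €18 = €450
  Boise->Waco: 20 × €7 = €140
  Boise->Dover: 70 × €11 = €770
Total cost = €2460.
So Boise→Waco carries 20 kL.

20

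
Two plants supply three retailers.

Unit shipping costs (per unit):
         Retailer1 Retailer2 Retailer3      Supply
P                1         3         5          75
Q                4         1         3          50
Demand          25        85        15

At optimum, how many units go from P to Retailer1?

25

Solving gives:
  P→Retailer1: 25 × 1 = 25
  P→Retailer2: 35 × 3 = 105
  P→Retailer3: 15 × 5 = 75
  Q→Retailer2: 50 × 1 = 50
Total cost = 255.
So P→Retailer1 carries 25 units.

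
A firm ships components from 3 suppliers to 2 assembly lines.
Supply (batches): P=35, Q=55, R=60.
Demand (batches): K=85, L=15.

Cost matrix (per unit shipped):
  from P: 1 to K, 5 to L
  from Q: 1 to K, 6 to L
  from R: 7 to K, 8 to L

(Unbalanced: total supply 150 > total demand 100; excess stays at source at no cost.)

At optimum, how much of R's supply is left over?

Minimum-cost shipments:
  P→K: 30 × 1 = 30
  P→L: 5 × 5 = 25
  Q→K: 55 × 1 = 55
  R→L: 10 × 8 = 80
Total cost = 190.
R ships 10 of its 60, leaving 50.

50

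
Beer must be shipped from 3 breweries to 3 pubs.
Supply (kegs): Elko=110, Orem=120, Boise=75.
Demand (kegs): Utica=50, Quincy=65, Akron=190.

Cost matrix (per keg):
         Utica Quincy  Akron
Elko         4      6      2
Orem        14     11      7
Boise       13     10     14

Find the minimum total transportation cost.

1920

Optimal allocation:
  Elko to Utica: 40 × 4 = 160
  Elko to Akron: 70 × 2 = 140
  Orem to Akron: 120 × 7 = 840
  Boise to Utica: 10 × 13 = 130
  Boise to Quincy: 65 × 10 = 650
Total = 160 + 140 + 840 + 130 + 650 = 1920.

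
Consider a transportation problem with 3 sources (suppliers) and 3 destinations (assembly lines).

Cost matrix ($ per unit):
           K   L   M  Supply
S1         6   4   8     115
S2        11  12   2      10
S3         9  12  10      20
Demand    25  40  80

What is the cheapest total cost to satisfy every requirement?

930

Optimal allocation:
  S1 to K: 25 × $6 = $150
  S1 to L: 40 × $4 = $160
  S1 to M: 50 × $8 = $400
  S2 to M: 10 × $2 = $20
  S3 to M: 20 × $10 = $200
Total = 150 + 160 + 400 + 20 + 200 = $930.
(Supply check: S1 ships 115; S2 ships 10; S3 ships 20.)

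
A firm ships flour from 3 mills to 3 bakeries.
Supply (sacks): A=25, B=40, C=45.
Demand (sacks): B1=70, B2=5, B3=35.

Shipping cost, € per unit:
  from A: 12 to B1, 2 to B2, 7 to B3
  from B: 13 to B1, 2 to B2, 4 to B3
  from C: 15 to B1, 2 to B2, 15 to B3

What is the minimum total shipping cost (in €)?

An optimal shipping plan:
  A→B1: 25 × €12 = €300
  B→B1: 5 × €13 = €65
  B→B3: 35 × €4 = €140
  C→B1: 40 × €15 = €600
  C→B2: 5 × €2 = €10
Total = 300 + 65 + 140 + 600 + 10 = €1115.
(Supply check: A ships 25; B ships 40; C ships 45.)

1115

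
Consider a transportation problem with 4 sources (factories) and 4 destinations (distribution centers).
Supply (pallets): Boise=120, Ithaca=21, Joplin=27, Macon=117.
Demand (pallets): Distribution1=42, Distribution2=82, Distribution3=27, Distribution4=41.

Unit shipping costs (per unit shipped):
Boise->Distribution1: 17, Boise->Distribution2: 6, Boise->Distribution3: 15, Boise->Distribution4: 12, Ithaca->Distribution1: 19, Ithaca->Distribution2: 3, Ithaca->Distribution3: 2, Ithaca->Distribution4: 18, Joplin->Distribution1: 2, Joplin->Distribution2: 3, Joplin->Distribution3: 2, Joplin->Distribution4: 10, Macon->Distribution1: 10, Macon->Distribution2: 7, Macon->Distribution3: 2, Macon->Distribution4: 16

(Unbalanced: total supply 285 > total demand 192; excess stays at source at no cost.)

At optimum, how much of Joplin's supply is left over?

An optimal plan:
  Boise->Distribution2: 61 × 6 = 366
  Boise->Distribution4: 41 × 12 = 492
  Ithaca->Distribution2: 21 × 3 = 63
  Joplin->Distribution1: 27 × 2 = 54
  Macon->Distribution1: 15 × 10 = 150
  Macon->Distribution3: 27 × 2 = 54
Total cost = 1179.
Joplin ships 27 of its 27, leaving 0.

0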